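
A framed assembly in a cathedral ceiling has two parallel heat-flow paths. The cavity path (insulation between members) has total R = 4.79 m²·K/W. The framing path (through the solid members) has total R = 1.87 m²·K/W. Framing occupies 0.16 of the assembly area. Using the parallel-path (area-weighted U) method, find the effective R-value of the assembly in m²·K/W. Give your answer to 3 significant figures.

3.83 m²·K/W

U_eff = 0.84/4.79 + 0.16/1.87 = 0.1754 + 0.08556 = 0.2609
R_eff = 1/U_eff = 3.832 m²·K/W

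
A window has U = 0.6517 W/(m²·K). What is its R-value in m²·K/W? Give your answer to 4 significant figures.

1.534 m²·K/W

R = 1/U = 1/0.6517 = 1.5344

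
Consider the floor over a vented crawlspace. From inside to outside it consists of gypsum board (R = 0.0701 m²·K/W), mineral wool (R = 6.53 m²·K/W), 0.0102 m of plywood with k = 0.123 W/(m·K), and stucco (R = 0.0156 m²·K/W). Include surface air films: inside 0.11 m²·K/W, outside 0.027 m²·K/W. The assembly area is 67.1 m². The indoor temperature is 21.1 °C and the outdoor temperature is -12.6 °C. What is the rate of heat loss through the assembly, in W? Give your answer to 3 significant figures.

331 W

0.0102/0.123 = 0.08293
R_total = 0.11 + 0.0701 + 6.53 + 0.08293 + 0.0156 + 0.027 = 6.836 m²·K/W
Q = A·ΔT/R = 67.1 × (21.1 − (-12.6)) / 6.836 = 330.8 W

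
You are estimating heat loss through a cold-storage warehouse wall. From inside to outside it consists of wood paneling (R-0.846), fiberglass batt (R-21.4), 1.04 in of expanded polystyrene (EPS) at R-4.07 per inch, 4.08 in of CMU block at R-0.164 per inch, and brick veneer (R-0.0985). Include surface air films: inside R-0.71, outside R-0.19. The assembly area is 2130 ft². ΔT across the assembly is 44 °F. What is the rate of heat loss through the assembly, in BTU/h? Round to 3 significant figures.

1.04 × 4.07 = 4.233
4.08 × 0.164 = 0.6691
R_total = 0.71 + 0.846 + 21.4 + 4.233 + 0.6691 + 0.0985 + 0.19 = 28.15 ft²·°F·h/BTU
Q = A·ΔT/R = 2130 × 44 / 28.15 = 3330 BTU/h

3330 BTU/h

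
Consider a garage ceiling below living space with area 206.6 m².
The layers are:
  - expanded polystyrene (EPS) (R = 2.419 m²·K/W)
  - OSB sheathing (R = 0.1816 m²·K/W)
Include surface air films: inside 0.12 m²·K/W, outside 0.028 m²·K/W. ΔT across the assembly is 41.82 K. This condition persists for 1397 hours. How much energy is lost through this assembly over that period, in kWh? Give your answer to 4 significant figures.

4391 kWh

R_total = 0.12 + 2.419 + 0.1816 + 0.028 = 2.7486 m²·K/W
Q = 206.6 × 41.82 / 2.7486 = 3143.4 W
E = 3143.4 W × 1397 h / 1000 = 4391.4 kWh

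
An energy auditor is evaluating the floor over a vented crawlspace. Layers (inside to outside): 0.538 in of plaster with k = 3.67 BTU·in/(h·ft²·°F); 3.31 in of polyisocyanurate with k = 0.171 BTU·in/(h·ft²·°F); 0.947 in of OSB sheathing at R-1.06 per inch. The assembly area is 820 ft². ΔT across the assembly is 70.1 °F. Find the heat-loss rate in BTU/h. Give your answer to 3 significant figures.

0.538/3.67 = 0.1466
3.31/0.171 = 19.36
0.947 × 1.06 = 1.004
R_total = 0.1466 + 19.36 + 1.004 = 20.51 ft²·°F·h/BTU
Q = A·ΔT/R = 820 × 70.1 / 20.51 = 2803 BTU/h

2800 BTU/h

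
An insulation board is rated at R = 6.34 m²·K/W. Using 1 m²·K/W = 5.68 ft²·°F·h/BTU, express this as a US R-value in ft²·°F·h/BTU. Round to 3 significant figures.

R_US = 6.34 × 5.68 = 36.01

36.0 ft²·°F·h/BTU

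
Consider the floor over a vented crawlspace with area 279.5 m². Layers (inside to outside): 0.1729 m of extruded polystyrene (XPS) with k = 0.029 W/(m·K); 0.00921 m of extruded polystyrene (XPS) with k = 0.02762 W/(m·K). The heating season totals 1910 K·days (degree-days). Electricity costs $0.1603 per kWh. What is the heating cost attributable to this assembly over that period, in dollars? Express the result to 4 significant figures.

326.2 dollars

0.1729/0.029 = 5.9621
0.00921/0.02762 = 0.33345
R_total = 5.9621 + 0.33345 = 6.2955 m²·K/W
E = A × HDD × 24 / R / 1000 = 279.5 × 1910 × 24 / 6.2955 / 1000 = 2035.1 kWh
Cost = 2035.1 × 0.1603 = $326.23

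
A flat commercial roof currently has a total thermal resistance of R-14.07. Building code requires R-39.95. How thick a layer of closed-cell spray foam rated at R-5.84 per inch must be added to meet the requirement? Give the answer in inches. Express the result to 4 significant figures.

ΔR = 39.95 − 14.07 = 25.88 ft²·°F·h/BTU
L = ΔR / (R/in) = 25.88/5.84 = 4.4315 in

4.432 in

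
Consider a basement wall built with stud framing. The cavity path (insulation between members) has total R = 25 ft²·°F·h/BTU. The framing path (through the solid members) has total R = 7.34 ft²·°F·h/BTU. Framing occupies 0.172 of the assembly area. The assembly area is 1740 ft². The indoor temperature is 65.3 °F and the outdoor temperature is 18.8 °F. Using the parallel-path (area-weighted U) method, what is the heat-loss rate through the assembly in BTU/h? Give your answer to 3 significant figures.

U_eff = 0.828/25 + 0.172/7.34 = 0.03312 + 0.02343 = 0.05655
R_eff = 1/U_eff = 17.68 ft²·°F·h/BTU
Q = 1740 × (65.3 − 18.8) / 17.68 = 4576 BTU/h

4580 BTU/h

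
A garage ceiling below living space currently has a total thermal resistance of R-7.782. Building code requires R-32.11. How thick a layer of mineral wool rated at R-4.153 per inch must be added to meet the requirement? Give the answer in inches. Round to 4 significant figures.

5.858 in

ΔR = 32.11 − 7.782 = 24.328 ft²·°F·h/BTU
L = ΔR / (R/in) = 24.328/4.153 = 5.8579 in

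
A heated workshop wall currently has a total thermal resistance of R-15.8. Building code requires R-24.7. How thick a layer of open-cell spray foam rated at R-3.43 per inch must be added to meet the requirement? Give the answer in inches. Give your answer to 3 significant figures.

ΔR = 24.7 − 15.8 = 8.9 ft²·°F·h/BTU
L = ΔR / (R/in) = 8.9/3.43 = 2.595 in

2.59 in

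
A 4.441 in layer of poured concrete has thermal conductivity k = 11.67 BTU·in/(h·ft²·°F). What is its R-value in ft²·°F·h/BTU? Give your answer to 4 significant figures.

R = L/k = 4.441/11.67 = 0.38055 ft²·°F·h/BTU

0.3805 ft²·°F·h/BTU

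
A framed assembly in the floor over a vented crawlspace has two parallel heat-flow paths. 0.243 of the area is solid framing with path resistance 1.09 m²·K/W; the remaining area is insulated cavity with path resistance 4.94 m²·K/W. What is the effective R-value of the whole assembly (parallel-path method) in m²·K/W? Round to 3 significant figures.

2.66 m²·K/W

U_eff = 0.757/4.94 + 0.243/1.09 = 0.1532 + 0.2229 = 0.3762
R_eff = 1/U_eff = 2.658 m²·K/W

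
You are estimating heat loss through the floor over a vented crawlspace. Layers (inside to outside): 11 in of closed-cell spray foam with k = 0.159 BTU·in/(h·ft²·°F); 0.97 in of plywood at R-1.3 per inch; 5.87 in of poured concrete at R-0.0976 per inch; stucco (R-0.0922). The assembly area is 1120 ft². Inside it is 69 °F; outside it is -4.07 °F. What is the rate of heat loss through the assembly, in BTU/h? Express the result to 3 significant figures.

1150 BTU/h

11/0.159 = 69.18
0.97 × 1.3 = 1.261
5.87 × 0.0976 = 0.5729
R_total = 69.18 + 1.261 + 0.5729 + 0.0922 = 71.11 ft²·°F·h/BTU
Q = A·ΔT/R = 1120 × (69 − (-4.07)) / 71.11 = 1151 BTU/h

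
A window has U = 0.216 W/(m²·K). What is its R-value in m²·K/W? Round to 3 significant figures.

4.63 m²·K/W

R = 1/U = 1/0.216 = 4.63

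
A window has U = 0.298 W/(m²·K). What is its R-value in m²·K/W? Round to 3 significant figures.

3.36 m²·K/W

R = 1/U = 1/0.298 = 3.356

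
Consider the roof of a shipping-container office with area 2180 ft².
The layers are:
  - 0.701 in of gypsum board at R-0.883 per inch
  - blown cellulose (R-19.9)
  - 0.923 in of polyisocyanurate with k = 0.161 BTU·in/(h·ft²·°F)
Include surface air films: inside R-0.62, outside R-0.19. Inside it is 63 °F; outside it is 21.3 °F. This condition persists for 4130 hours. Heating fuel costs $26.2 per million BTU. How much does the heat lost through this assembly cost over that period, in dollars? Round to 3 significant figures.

0.701 × 0.883 = 0.619
0.923/0.161 = 5.733
R_total = 0.62 + 0.619 + 19.9 + 5.733 + 0.19 = 27.06 ft²·°F·h/BTU
Q = 2180 × (63 − 21.3) / 27.06 = 3359 BTU/h
E = 3359 × 4130 = 13870000 BTU
Cost = 13870000/10⁶ × 26.2 = $363.5

363 dollars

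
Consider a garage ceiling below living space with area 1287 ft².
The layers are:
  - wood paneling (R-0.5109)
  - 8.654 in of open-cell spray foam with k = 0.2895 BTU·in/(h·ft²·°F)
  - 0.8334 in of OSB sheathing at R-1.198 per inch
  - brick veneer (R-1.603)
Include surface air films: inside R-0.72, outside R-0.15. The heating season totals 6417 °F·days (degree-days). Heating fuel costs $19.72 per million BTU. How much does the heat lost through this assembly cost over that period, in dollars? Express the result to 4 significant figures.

115.4 dollars

8.654/0.2895 = 29.893
0.8334 × 1.198 = 0.99841
R_total = 0.72 + 0.5109 + 29.893 + 0.99841 + 1.603 + 0.15 = 33.875 ft²·°F·h/BTU
E = A × HDD × 24 / R = 1287 × 6417 × 24 / 33.875 = 5851100 BTU
Cost = 5851100/10⁶ × 19.72 = $115.38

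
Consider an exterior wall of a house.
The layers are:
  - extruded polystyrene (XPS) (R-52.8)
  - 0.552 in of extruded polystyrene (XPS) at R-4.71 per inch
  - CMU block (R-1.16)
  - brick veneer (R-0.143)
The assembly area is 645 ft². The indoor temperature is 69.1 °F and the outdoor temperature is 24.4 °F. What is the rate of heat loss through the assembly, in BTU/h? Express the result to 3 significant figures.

508 BTU/h

0.552 × 4.71 = 2.6
R_total = 52.8 + 2.6 + 1.16 + 0.143 = 56.7 ft²·°F·h/BTU
Q = A·ΔT/R = 645 × (69.1 − 24.4) / 56.7 = 508.5 BTU/h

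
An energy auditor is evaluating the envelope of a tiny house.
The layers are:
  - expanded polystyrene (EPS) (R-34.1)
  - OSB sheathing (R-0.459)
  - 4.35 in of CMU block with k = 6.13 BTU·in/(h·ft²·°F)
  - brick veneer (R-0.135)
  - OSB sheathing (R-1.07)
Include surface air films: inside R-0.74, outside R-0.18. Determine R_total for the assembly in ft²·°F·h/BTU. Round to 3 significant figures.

37.4 ft²·°F·h/BTU

4.35/6.13 = 0.7096
R_total = 0.74 + 34.1 + 0.459 + 0.7096 + 0.135 + 1.07 + 0.18 = 37.39 ft²·°F·h/BTU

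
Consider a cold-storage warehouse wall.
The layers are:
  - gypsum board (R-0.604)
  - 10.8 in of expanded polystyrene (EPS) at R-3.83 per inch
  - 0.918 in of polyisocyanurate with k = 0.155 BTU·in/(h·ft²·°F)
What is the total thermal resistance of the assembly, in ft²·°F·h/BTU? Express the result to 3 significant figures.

47.9 ft²·°F·h/BTU

10.8 × 3.83 = 41.36
0.918/0.155 = 5.923
R_total = 0.604 + 41.36 + 5.923 = 47.89 ft²·°F·h/BTU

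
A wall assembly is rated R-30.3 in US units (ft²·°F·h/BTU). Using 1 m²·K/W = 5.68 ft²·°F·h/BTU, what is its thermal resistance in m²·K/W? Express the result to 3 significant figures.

5.33 m²·K/W

R_SI = 30.3/5.68 = 5.335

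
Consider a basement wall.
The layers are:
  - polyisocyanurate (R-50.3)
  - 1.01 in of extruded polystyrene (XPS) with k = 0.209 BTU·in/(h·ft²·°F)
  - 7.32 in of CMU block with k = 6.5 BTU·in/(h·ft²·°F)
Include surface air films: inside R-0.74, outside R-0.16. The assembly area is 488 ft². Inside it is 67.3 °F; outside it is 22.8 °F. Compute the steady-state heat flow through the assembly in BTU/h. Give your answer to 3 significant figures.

380 BTU/h

1.01/0.209 = 4.833
7.32/6.5 = 1.126
R_total = 0.74 + 50.3 + 4.833 + 1.126 + 0.16 = 57.16 ft²·°F·h/BTU
Q = A·ΔT/R = 488 × (67.3 − 22.8) / 57.16 = 379.9 BTU/h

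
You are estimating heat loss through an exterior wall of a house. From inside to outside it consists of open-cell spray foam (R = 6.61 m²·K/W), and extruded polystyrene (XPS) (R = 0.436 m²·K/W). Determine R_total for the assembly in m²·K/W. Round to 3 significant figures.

7.05 m²·K/W

R_total = 6.61 + 0.436 = 7.046 m²·K/W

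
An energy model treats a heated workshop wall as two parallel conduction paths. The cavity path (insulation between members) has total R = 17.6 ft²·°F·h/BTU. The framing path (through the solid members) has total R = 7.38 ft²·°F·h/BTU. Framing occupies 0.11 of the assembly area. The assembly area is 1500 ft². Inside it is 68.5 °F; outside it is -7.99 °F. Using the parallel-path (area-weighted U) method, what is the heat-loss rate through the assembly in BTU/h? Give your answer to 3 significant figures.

7510 BTU/h

U_eff = 0.89/17.6 + 0.11/7.38 = 0.05057 + 0.01491 = 0.06547
R_eff = 1/U_eff = 15.27 ft²·°F·h/BTU
Q = 1500 × (68.5 − (-7.99)) / 15.27 = 7512 BTU/h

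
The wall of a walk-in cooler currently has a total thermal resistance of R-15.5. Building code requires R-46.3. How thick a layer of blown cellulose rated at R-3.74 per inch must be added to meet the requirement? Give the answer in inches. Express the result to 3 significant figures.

8.24 in

ΔR = 46.3 − 15.5 = 30.8 ft²·°F·h/BTU
L = ΔR / (R/in) = 30.8/3.74 = 8.235 in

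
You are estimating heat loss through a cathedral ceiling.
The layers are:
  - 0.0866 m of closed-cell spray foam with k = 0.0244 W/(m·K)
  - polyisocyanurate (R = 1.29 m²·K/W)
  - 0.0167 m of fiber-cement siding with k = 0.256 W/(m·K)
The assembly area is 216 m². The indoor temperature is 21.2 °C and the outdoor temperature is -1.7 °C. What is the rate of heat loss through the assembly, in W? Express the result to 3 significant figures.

1010 W

0.0866/0.0244 = 3.549
0.0167/0.256 = 0.06523
R_total = 3.549 + 1.29 + 0.06523 = 4.904 m²·K/W
Q = A·ΔT/R = 216 × (21.2 − (-1.7)) / 4.904 = 1009 W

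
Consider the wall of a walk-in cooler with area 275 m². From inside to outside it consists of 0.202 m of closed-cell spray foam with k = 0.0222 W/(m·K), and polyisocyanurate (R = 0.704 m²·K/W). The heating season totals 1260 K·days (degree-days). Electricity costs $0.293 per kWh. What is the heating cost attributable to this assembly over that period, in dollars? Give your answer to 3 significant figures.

249 dollars

0.202/0.0222 = 9.099
R_total = 9.099 + 0.704 = 9.803 m²·K/W
E = A × HDD × 24 / R / 1000 = 275 × 1260 × 24 / 9.803 / 1000 = 848.3 kWh
Cost = 848.3 × 0.293 = $248.6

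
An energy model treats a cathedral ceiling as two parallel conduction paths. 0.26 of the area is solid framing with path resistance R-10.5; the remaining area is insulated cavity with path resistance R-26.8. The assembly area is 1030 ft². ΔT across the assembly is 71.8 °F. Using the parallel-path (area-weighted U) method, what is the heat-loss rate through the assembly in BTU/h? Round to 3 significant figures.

U_eff = 0.74/26.8 + 0.26/10.5 = 0.02761 + 0.02476 = 0.05237
R_eff = 1/U_eff = 19.09 ft²·°F·h/BTU
Q = 1030 × 71.8 / 19.09 = 3873 BTU/h

3870 BTU/h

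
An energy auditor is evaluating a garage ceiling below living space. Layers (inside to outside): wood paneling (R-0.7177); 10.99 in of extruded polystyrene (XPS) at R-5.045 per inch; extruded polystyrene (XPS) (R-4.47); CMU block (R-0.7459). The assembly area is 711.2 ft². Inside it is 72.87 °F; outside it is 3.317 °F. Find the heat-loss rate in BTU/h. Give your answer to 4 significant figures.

10.99 × 5.045 = 55.445
R_total = 0.7177 + 55.445 + 4.47 + 0.7459 = 61.378 ft²·°F·h/BTU
Q = A·ΔT/R = 711.2 × (72.87 − 3.317) / 61.378 = 805.92 BTU/h

805.9 BTU/h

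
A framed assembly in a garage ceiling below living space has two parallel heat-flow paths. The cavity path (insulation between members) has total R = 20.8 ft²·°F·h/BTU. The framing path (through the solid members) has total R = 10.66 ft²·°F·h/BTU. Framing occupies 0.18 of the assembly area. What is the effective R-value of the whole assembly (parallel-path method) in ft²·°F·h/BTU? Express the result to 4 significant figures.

U_eff = 0.82/20.8 + 0.18/10.66 = 0.039423 + 0.016886 = 0.056309
R_eff = 1/U_eff = 17.759 ft²·°F·h/BTU

17.76 ft²·°F·h/BTU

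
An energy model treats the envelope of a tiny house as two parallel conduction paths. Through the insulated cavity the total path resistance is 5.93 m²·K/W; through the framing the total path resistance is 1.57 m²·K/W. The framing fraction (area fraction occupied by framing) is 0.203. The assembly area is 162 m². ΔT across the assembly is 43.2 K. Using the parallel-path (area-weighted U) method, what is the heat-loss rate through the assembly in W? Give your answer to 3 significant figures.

U_eff = 0.797/5.93 + 0.203/1.57 = 0.1344 + 0.1293 = 0.2637
R_eff = 1/U_eff = 3.792 m²·K/W
Q = 162 × 43.2 / 3.792 = 1845 W

1850 W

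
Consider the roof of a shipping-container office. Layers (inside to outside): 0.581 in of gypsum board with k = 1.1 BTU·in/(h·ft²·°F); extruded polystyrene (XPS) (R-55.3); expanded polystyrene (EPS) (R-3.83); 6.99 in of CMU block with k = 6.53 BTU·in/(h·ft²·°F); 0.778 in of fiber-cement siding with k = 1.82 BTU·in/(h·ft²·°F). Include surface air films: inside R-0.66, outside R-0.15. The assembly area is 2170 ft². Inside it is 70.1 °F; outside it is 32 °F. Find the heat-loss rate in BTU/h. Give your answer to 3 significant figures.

1330 BTU/h

0.581/1.1 = 0.5282
6.99/6.53 = 1.07
0.778/1.82 = 0.4275
R_total = 0.66 + 0.5282 + 55.3 + 3.83 + 1.07 + 0.4275 + 0.15 = 61.97 ft²·°F·h/BTU
Q = A·ΔT/R = 2170 × (70.1 − 32) / 61.97 = 1334 BTU/h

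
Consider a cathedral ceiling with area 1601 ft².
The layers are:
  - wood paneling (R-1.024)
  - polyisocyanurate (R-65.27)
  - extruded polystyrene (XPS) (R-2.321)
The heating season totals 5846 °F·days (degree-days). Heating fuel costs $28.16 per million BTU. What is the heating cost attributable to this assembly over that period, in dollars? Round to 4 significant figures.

92.19 dollars

R_total = 1.024 + 65.27 + 2.321 = 68.615 ft²·°F·h/BTU
E = A × HDD × 24 / R = 1601 × 5846 × 24 / 68.615 = 3273700 BTU
Cost = 3273700/10⁶ × 28.16 = $92.188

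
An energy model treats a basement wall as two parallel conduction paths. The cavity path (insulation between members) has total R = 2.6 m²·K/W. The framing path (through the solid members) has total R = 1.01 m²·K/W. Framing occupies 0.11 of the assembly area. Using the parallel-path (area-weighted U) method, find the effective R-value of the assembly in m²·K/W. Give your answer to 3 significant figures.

2.22 m²·K/W

U_eff = 0.89/2.6 + 0.11/1.01 = 0.3423 + 0.1089 = 0.4512
R_eff = 1/U_eff = 2.216 m²·K/W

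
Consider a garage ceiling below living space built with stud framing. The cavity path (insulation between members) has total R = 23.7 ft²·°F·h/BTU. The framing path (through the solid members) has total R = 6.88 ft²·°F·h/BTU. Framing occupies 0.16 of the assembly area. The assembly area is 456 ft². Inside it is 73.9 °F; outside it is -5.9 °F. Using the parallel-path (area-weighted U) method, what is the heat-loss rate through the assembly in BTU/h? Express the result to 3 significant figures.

U_eff = 0.84/23.7 + 0.16/6.88 = 0.03544 + 0.02326 = 0.0587
R_eff = 1/U_eff = 17.04 ft²·°F·h/BTU
Q = 456 × (73.9 − (-5.9)) / 17.04 = 2136 BTU/h

2140 BTU/h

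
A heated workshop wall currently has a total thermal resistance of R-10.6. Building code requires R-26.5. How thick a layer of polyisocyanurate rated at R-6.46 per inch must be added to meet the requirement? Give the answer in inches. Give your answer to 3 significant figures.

ΔR = 26.5 − 10.6 = 15.9 ft²·°F·h/BTU
L = ΔR / (R/in) = 15.9/6.46 = 2.461 in

2.46 in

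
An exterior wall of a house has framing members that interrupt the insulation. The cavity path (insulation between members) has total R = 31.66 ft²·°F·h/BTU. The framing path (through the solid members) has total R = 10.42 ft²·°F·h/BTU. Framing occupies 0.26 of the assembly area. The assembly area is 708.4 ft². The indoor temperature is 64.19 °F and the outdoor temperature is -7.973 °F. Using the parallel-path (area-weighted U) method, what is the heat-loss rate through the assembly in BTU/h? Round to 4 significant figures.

2470 BTU/h

U_eff = 0.74/31.66 + 0.26/10.42 = 0.023373 + 0.024952 = 0.048325
R_eff = 1/U_eff = 20.693 ft²·°F·h/BTU
Q = 708.4 × (64.19 − (-7.973)) / 20.693 = 2470.4 BTU/h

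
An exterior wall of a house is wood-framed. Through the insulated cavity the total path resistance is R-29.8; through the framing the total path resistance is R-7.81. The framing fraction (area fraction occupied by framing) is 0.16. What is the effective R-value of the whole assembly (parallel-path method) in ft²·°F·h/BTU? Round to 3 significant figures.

U_eff = 0.84/29.8 + 0.16/7.81 = 0.02819 + 0.02049 = 0.04867
R_eff = 1/U_eff = 20.54 ft²·°F·h/BTU

20.5 ft²·°F·h/BTU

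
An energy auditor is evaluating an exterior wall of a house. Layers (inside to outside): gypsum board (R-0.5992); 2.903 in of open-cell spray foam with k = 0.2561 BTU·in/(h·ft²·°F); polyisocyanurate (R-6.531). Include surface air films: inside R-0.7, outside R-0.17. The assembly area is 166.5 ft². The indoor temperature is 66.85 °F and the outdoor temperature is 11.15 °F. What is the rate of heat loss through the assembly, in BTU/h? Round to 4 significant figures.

2.903/0.2561 = 11.335
R_total = 0.7 + 0.5992 + 11.335 + 6.531 + 0.17 = 19.336 ft²·°F·h/BTU
Q = A·ΔT/R = 166.5 × (66.85 − 11.15) / 19.336 = 479.64 BTU/h

479.6 BTU/h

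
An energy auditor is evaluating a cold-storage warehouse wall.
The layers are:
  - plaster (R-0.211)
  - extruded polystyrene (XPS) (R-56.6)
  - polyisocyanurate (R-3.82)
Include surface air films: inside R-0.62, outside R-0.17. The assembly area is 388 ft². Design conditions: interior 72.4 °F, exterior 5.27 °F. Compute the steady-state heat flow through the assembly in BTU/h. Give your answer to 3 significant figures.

R_total = 0.62 + 0.211 + 56.6 + 3.82 + 0.17 = 61.42 ft²·°F·h/BTU
Q = A·ΔT/R = 388 × (72.4 − 5.27) / 61.42 = 424.1 BTU/h

424 BTU/h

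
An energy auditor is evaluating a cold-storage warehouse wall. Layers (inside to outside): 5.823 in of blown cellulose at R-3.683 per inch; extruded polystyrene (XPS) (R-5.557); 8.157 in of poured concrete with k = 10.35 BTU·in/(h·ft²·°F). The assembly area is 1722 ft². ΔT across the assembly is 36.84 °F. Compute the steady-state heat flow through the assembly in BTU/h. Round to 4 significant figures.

5.823 × 3.683 = 21.446
8.157/10.35 = 0.78812
R_total = 21.446 + 5.557 + 0.78812 = 27.791 ft²·°F·h/BTU
Q = A·ΔT/R = 1722 × 36.84 / 27.791 = 2282.7 BTU/h

2283 BTU/h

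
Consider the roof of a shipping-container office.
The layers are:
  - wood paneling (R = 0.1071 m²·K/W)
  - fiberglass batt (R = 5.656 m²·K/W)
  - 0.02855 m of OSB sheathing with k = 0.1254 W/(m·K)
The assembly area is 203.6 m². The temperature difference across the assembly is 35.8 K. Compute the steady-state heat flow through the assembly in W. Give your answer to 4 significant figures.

0.02855/0.1254 = 0.22767
R_total = 0.1071 + 5.656 + 0.22767 = 5.9908 m²·K/W
Q = A·ΔT/R = 203.6 × 35.8 / 5.9908 = 1216.7 W

1217 W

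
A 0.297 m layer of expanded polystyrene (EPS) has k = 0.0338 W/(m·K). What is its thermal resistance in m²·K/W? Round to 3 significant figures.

8.79 m²·K/W

R = L/k = 0.297/0.0338 = 8.787 m²·K/W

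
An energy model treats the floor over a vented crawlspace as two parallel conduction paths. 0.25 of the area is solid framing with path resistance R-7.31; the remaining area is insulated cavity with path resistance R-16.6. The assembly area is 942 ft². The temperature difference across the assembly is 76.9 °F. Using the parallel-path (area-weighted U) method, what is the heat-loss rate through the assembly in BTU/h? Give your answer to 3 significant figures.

U_eff = 0.75/16.6 + 0.25/7.31 = 0.04518 + 0.0342 = 0.07938
R_eff = 1/U_eff = 12.6 ft²·°F·h/BTU
Q = 942 × 76.9 / 12.6 = 5750 BTU/h

5750 BTU/h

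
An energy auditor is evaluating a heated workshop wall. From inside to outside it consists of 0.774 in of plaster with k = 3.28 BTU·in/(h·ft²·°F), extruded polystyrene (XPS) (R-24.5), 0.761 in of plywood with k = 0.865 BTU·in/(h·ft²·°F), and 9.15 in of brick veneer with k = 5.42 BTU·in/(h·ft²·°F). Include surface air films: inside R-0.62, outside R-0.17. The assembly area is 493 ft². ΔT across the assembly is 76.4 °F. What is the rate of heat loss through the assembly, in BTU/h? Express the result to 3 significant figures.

1340 BTU/h

0.774/3.28 = 0.236
0.761/0.865 = 0.8798
9.15/5.42 = 1.688
R_total = 0.62 + 0.236 + 24.5 + 0.8798 + 1.688 + 0.17 = 28.09 ft²·°F·h/BTU
Q = A·ΔT/R = 493 × 76.4 / 28.09 = 1341 BTU/h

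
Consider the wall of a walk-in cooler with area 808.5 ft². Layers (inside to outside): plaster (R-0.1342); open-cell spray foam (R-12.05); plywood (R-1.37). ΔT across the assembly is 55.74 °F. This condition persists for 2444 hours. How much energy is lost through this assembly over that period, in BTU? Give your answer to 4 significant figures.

8126000 BTU

R_total = 0.1342 + 12.05 + 1.37 = 13.554 ft²·°F·h/BTU
Q = 808.5 × 55.74 / 13.554 = 3324.9 BTU/h
E = 3324.9 × 2444 = 8126000 BTU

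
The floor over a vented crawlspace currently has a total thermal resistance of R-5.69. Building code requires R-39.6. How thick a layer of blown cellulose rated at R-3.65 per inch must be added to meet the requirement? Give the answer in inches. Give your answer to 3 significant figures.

ΔR = 39.6 − 5.69 = 33.91 ft²·°F·h/BTU
L = ΔR / (R/in) = 33.91/3.65 = 9.29 in

9.29 in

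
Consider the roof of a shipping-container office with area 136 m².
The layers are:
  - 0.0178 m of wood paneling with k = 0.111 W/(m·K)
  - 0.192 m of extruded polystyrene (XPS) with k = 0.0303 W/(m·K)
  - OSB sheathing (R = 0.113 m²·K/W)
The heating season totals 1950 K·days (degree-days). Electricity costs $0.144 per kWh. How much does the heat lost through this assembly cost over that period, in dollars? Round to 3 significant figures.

139 dollars

0.0178/0.111 = 0.1604
0.192/0.0303 = 6.337
R_total = 0.1604 + 6.337 + 0.113 = 6.61 m²·K/W
E = A × HDD × 24 / R / 1000 = 136 × 1950 × 24 / 6.61 / 1000 = 962.9 kWh
Cost = 962.9 × 0.144 = $138.7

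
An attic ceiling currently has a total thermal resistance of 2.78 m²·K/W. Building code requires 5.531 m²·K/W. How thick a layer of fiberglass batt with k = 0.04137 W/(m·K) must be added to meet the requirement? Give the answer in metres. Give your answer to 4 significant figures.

0.1138 m

ΔR = 5.531 − 2.78 = 2.751 m²·K/W
L = ΔR × k = 2.751 × 0.04137 = 0.11381 m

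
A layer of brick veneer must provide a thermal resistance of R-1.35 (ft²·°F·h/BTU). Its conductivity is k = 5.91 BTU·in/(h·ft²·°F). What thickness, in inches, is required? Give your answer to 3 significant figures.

L = R × k = 1.35 × 5.91 = 7.979 in

7.98 in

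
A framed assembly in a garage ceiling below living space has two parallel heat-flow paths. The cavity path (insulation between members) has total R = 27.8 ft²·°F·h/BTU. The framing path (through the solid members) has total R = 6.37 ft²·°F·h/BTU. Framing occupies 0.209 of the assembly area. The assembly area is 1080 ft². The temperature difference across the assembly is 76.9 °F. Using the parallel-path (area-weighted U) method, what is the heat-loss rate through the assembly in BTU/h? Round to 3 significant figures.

5090 BTU/h

U_eff = 0.791/27.8 + 0.209/6.37 = 0.02845 + 0.03281 = 0.06126
R_eff = 1/U_eff = 16.32 ft²·°F·h/BTU
Q = 1080 × 76.9 / 16.32 = 5088 BTU/h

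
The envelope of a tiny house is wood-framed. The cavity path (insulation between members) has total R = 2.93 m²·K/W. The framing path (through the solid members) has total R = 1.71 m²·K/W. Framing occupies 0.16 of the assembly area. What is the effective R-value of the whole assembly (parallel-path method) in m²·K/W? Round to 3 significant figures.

2.63 m²·K/W

U_eff = 0.84/2.93 + 0.16/1.71 = 0.2867 + 0.09357 = 0.3803
R_eff = 1/U_eff = 2.63 m²·K/W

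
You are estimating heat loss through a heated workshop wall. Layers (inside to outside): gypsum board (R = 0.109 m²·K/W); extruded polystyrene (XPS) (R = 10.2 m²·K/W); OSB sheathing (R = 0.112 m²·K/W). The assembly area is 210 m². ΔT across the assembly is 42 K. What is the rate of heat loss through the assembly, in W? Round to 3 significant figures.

R_total = 0.109 + 10.2 + 0.112 = 10.42 m²·K/W
Q = A·ΔT/R = 210 × 42 / 10.42 = 846.4 W

846 W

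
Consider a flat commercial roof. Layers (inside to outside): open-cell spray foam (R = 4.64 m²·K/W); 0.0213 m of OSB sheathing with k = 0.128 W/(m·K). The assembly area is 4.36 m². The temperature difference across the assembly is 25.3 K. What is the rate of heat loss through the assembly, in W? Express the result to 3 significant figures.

23.0 W

0.0213/0.128 = 0.1664
R_total = 4.64 + 0.1664 = 4.806 m²·K/W
Q = A·ΔT/R = 4.36 × 25.3 / 4.806 = 22.95 W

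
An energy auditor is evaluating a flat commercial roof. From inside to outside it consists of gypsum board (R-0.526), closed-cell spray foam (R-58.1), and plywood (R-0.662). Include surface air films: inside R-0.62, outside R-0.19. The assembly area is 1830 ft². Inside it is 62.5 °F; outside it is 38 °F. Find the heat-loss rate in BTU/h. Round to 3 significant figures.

746 BTU/h

R_total = 0.62 + 0.526 + 58.1 + 0.662 + 0.19 = 60.1 ft²·°F·h/BTU
Q = A·ΔT/R = 1830 × (62.5 − 38) / 60.1 = 746 BTU/h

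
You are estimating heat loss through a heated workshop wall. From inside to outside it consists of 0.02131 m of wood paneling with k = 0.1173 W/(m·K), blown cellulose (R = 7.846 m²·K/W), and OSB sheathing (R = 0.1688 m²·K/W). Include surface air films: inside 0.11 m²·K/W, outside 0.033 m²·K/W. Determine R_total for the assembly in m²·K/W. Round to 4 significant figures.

0.02131/0.1173 = 0.18167
R_total = 0.11 + 0.18167 + 7.846 + 0.1688 + 0.033 = 8.3395 m²·K/W

8.339 m²·K/W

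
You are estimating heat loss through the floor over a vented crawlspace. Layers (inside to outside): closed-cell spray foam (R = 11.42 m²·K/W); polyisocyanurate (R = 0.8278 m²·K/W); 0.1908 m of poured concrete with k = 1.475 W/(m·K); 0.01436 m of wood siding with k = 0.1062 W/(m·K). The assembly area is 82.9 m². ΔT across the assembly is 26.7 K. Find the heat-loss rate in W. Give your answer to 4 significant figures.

0.1908/1.475 = 0.12936
0.01436/0.1062 = 0.13522
R_total = 11.42 + 0.8278 + 0.12936 + 0.13522 = 12.512 m²·K/W
Q = A·ΔT/R = 82.9 × 26.7 / 12.512 = 176.9 W

176.9 W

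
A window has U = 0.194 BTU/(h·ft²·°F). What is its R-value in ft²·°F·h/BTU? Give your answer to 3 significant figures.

R = 1/U = 1/0.194 = 5.155

5.15 ft²·°F·h/BTU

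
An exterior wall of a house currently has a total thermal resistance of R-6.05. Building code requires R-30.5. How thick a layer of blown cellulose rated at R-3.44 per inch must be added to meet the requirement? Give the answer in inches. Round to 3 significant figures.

ΔR = 30.5 − 6.05 = 24.45 ft²·°F·h/BTU
L = ΔR / (R/in) = 24.45/3.44 = 7.108 in

7.11 in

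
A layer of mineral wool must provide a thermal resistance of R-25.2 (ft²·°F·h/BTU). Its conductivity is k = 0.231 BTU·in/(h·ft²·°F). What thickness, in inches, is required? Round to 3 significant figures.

L = R × k = 25.2 × 0.231 = 5.821 in

5.82 in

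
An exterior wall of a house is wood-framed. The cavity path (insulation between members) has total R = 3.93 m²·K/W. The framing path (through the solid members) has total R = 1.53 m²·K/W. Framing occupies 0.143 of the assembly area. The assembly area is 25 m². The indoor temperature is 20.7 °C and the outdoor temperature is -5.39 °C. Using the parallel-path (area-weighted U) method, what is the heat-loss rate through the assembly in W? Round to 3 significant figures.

203 W

U_eff = 0.857/3.93 + 0.143/1.53 = 0.2181 + 0.09346 = 0.3115
R_eff = 1/U_eff = 3.21 m²·K/W
Q = 25 × (20.7 − (-5.39)) / 3.21 = 203.2 W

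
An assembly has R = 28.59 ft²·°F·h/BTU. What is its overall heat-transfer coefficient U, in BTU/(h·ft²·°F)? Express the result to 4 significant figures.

0.03498 BTU/(h·ft²·°F)

U = 1/R = 1/28.59 = 0.034977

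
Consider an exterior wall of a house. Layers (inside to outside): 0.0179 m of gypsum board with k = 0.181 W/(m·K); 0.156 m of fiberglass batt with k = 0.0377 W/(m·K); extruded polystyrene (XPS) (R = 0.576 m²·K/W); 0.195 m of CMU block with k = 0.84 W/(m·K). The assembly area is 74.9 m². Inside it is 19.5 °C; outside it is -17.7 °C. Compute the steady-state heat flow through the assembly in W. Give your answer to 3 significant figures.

0.0179/0.181 = 0.0989
0.156/0.0377 = 4.138
0.195/0.84 = 0.2321
R_total = 0.0989 + 4.138 + 0.576 + 0.2321 = 5.045 m²·K/W
Q = A·ΔT/R = 74.9 × (19.5 − (-17.7)) / 5.045 = 552.3 W

552 W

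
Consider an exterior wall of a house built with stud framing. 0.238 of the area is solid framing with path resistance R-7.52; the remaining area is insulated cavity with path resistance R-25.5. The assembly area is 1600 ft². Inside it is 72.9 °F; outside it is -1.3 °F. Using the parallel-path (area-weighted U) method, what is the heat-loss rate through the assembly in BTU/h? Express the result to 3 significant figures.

U_eff = 0.762/25.5 + 0.238/7.52 = 0.02988 + 0.03165 = 0.06153
R_eff = 1/U_eff = 16.25 ft²·°F·h/BTU
Q = 1600 × (72.9 − (-1.3)) / 16.25 = 7305 BTU/h

7300 BTU/h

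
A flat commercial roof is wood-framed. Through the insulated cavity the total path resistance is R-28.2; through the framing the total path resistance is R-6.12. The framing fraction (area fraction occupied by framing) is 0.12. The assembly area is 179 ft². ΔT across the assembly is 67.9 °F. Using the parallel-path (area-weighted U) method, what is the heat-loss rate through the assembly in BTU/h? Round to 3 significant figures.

U_eff = 0.88/28.2 + 0.12/6.12 = 0.03121 + 0.01961 = 0.05081
R_eff = 1/U_eff = 19.68 ft²·°F·h/BTU
Q = 179 × 67.9 / 19.68 = 617.6 BTU/h

618 BTU/h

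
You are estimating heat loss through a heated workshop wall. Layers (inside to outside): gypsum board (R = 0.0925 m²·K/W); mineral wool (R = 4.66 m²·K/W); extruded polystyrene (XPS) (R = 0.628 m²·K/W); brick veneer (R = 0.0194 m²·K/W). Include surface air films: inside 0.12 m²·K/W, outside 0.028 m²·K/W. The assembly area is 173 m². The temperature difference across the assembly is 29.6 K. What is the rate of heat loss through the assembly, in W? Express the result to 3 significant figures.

923 W

R_total = 0.12 + 0.0925 + 4.66 + 0.628 + 0.0194 + 0.028 = 5.548 m²·K/W
Q = A·ΔT/R = 173 × 29.6 / 5.548 = 923 W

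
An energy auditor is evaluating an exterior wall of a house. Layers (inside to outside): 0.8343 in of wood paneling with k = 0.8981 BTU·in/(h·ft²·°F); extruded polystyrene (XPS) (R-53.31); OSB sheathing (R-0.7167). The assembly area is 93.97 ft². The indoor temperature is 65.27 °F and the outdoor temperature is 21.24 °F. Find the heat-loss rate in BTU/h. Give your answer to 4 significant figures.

75.29 BTU/h

0.8343/0.8981 = 0.92896
R_total = 0.92896 + 53.31 + 0.7167 = 54.956 ft²·°F·h/BTU
Q = A·ΔT/R = 93.97 × (65.27 − 21.24) / 54.956 = 75.288 BTU/h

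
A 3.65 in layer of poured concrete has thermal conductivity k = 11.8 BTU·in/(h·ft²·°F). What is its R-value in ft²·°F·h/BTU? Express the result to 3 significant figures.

0.309 ft²·°F·h/BTU

R = L/k = 3.65/11.8 = 0.3093 ft²·°F·h/BTU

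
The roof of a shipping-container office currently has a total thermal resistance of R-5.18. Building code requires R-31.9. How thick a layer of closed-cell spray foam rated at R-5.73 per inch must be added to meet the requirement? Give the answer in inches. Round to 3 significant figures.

ΔR = 31.9 − 5.18 = 26.72 ft²·°F·h/BTU
L = ΔR / (R/in) = 26.72/5.73 = 4.663 in

4.66 in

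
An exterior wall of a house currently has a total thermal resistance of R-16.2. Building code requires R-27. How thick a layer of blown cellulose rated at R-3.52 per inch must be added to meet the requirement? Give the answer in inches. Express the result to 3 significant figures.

3.07 in

ΔR = 27 − 16.2 = 10.8 ft²·°F·h/BTU
L = ΔR / (R/in) = 10.8/3.52 = 3.068 in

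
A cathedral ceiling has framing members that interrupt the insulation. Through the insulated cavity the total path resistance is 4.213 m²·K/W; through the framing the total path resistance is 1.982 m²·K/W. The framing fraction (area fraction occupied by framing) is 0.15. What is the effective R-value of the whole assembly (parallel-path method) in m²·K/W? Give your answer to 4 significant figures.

3.604 m²·K/W

U_eff = 0.85/4.213 + 0.15/1.982 = 0.20176 + 0.075681 = 0.27744
R_eff = 1/U_eff = 3.6044 m²·K/W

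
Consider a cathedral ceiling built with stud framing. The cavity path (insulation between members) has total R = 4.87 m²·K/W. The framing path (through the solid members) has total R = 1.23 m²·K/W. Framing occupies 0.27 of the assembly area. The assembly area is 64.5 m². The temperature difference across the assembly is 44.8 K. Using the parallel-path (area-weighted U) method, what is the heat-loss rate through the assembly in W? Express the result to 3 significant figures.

U_eff = 0.73/4.87 + 0.27/1.23 = 0.1499 + 0.2195 = 0.3694
R_eff = 1/U_eff = 2.707 m²·K/W
Q = 64.5 × 44.8 / 2.707 = 1067 W

1070 W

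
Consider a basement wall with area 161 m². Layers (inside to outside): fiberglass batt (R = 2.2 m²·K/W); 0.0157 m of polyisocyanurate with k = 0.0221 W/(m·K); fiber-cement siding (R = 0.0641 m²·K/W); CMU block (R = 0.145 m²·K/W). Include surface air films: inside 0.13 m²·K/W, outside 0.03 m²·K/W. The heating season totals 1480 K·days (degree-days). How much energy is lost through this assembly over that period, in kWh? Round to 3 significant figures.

0.0157/0.0221 = 0.7104
R_total = 0.13 + 2.2 + 0.7104 + 0.0641 + 0.145 + 0.03 = 3.28 m²·K/W
E = A × HDD × 24 / R / 1000 = 161 × 1480 × 24 / 3.28 / 1000 = 1744 kWh

1740 kWh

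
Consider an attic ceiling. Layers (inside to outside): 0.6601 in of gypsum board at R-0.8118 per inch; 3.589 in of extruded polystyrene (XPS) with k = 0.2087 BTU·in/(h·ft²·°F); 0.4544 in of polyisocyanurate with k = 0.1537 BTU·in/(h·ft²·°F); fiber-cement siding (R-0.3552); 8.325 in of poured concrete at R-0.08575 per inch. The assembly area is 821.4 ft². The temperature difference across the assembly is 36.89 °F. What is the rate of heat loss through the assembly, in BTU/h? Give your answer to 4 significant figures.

0.6601 × 0.8118 = 0.53587
3.589/0.2087 = 17.197
0.4544/0.1537 = 2.9564
8.325 × 0.08575 = 0.71387
R_total = 0.53587 + 17.197 + 2.9564 + 0.3552 + 0.71387 = 21.758 ft²·°F·h/BTU
Q = A·ΔT/R = 821.4 × 36.89 / 21.758 = 1392.6 BTU/h

1393 BTU/h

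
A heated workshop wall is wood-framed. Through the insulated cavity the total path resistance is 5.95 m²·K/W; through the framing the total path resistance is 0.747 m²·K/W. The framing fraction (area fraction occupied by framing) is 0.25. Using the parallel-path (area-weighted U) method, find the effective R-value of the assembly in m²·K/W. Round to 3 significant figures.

U_eff = 0.75/5.95 + 0.25/0.747 = 0.1261 + 0.3347 = 0.4607
R_eff = 1/U_eff = 2.171 m²·K/W

2.17 m²·K/W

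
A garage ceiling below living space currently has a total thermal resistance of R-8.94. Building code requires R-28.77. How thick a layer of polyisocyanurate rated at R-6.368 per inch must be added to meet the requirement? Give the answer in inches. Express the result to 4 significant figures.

ΔR = 28.77 − 8.94 = 19.83 ft²·°F·h/BTU
L = ΔR / (R/in) = 19.83/6.368 = 3.114 in

3.114 in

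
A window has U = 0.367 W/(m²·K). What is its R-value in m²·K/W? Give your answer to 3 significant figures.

2.72 m²·K/W

R = 1/U = 1/0.367 = 2.725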